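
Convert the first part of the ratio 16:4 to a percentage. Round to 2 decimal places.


Total parts = 16 + 4 = 20
First part fraction = 16/20
Percentage = (16/20) * 100
= 0.8 * 100
= 80.00%

80.00


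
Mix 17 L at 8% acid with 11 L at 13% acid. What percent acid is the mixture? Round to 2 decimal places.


Solute in mixture 1 = 8% of 17 L = 17*8/100 = 34/25 L
Solute in mixture 2 = 13% of 11 L = 11*13/100 = 143/100 L
Total solute = 34/25 + 143/100 = 279/100 L
Total volume = 17 + 11 = 28 L
Final concentration = 279/100/28 * 100 = 9.96%

9.96


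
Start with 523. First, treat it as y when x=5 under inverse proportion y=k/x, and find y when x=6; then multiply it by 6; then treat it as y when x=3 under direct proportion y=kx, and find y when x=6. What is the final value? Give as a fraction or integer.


Start with 523.
Step 1: Inverse prop: k = (523)*5; new y = k/6 = 523*5/6 = 2615/6
Step 2: Multiply by 6: 2615/6 * 6 = 2615
Step 3: Direct prop: k = (2615)/3; new y = k*6 = 2615*6/3 = 5230
Final result = 5230

5230


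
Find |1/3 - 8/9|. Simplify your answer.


Simplify: 1/3 = 1/3 and 8/9 = 8/9
Find common denominator: LCD = 9
Convert: 3/9 and 8/9
Difference = |3 - 8|/9 = 5/9
Simplified = 5/9

5/9


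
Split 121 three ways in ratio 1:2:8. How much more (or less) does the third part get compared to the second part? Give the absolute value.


Total parts = 1 + 2 + 8 = 11
Value per part = 121 / 11 = 11
Shares: 1*11=11, 2*11=22, 8*11=88
Third share = 88, second share = 22
Difference = |88 - 22| = 66

66


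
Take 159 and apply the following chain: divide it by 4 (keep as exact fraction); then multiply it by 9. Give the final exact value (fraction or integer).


Start with 159.
Step 1: Divide by 4: 159 / 4 = 159/4
Step 2: Multiply by 9: 159/4 * 9 = 1431/4
Final result = 1431/4

1431/4


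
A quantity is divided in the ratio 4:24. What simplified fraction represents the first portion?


Total parts = 4 + 24 = 28
First part fraction = 4/28
Simplify: 4/28 = 1/7

1/7


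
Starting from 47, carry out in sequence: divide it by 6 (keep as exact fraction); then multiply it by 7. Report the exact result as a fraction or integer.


Start with 47.
Step 1: Divide by 6: 47 / 6 = 47/6
Step 2: Multiply by 7: 47/6 * 7 = 329/6
Final result = 329/6

329/6


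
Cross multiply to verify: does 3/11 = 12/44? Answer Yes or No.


Cross multiply to check 3/11 = 12/44
Left cross product: 3 * 44 = 132
Right cross product: 11 * 12 = 132
132 = 132
Equal, so proportions match => Yes

Yes


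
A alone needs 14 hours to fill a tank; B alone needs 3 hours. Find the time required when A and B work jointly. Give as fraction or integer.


Rate of A = 1/14 job per hour
Rate of B = 1/3 job per hour
Combined rate = 1/14 + 1/3
Find common denominator: (3 + 14)/(14*3) = 17/42
Combined rate = 17/42 job per hour
Time together = 1 / (17/42) = 42/17 hours

42/17


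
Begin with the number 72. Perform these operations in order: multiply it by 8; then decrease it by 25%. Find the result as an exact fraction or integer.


Start with 72.
Step 1: Multiply by 8: 72 * 8 = 576
Step 2: Decrease by 25%: 576 * 75/100 = 432
Final result = 432

432


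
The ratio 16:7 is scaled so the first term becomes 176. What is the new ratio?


Original ratio: 16:7
First term target: 176
Scale factor = 176 / 16 = 11
Multiply second term: 7 * 11 = 77
Equivalent ratio = 176:77

176:77


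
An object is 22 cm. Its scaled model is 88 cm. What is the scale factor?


Original length = 22 cm
Scaled length = 88 cm
Scale factor = 88 / 22
= 4

4


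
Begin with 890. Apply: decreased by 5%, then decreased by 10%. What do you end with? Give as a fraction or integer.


Start: 890
Step 1: decrease by 5% => multiply by 95/100
  890 * 95/100 = 1691/2
Step 2: decrease by 10% => multiply by 90/100
  1691/2 * 90/100 = 15219/20
Final value = 15219/20

15219/20


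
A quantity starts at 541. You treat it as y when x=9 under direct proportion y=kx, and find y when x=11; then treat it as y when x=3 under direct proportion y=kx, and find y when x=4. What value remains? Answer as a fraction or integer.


Start with 541.
Step 1: Direct prop: k = (541)/9; new y = k*11 = 541*11/9 = 5951/9
Step 2: Direct prop: k = (5951/9)/3; new y = k*4 = 5951/9*4/3 = 23804/27
Final result = 23804/27

23804/27


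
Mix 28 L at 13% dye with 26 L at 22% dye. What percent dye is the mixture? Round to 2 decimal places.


Solute in mixture 1 = 13% of 28 L = 28*13/100 = 91/25 L
Solute in mixture 2 = 22% of 26 L = 26*22/100 = 143/25 L
Total solute = 91/25 + 143/25 = 234/25 L
Total volume = 28 + 26 = 54 L
Final concentration = 234/25/54 * 100 = 17.33%

17.33


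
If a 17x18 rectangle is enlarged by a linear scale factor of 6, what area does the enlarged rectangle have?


Original dimensions: 17 x 18
Enlargement factor = 6
New width = 17 * 6 = 102
New height = 18 * 6 = 108
New area = 102 * 108 = 11016

11016


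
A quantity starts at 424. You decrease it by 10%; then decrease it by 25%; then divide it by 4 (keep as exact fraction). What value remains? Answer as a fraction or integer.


Start with 424.
Step 1: Decrease by 10%: 424 * 90/100 = 1908/5
Step 2: Decrease by 25%: 1908/5 * 75/100 = 1431/5
Step 3: Divide by 4: 1431/5 / 4 = 1431/20
Final result = 1431/20

1431/20


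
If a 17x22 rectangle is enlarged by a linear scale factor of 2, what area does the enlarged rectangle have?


Original dimensions: 17 x 22
Enlargement factor = 2
New width = 17 * 2 = 34
New height = 22 * 2 = 44
New area = 34 * 44 = 1496

1496


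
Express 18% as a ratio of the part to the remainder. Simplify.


Part = 18%, Remainder = 82%
Ratio = 18:82
GCD(18, 82) = 2
Simplify: 9:41 = 9:41

9:41


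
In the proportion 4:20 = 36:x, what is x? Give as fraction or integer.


Setting up: 4/20 = 36/x
Cross multiply: 4 * x = 20 * 36
4x = 720
x = 720/4
x = 180

180


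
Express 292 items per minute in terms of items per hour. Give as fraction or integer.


Converting from per minute to per hour
Rate = 292 items per minute
Multiply by 60: 292 * 60
= 17520 items per hour

17520


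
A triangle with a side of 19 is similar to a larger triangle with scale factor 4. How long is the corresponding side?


Similar triangles have proportional sides
Scale factor = 4
Smaller side = 19
Corresponding larger side = 19 * 4
= 76

76


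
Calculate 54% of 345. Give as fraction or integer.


Compute 54% of 345
Convert percentage: 54% = 54/100
Multiply: 345 * 54/100
= 18630/100
= 1863/10

1863/10


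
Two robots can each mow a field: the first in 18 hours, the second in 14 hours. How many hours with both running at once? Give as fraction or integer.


Rate of A = 1/18 job per hour
Rate of B = 1/14 job per hour
Combined rate = 1/18 + 1/14
Find common denominator: (14 + 18)/(18*14) = 32/252
Combined rate = 8/63 job per hour
Time together = 1 / (8/63) = 63/8 hours

63/8


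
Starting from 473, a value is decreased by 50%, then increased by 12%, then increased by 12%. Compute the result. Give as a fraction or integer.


Start: 473
Step 1: decrease by 50% => multiply by 50/100
  473 * 50/100 = 473/2
Step 2: increase by 12% => multiply by 112/100
  473/2 * 112/100 = 6622/25
Step 3: increase by 12% => multiply by 112/100
  6622/25 * 112/100 = 185416/625
Final value = 185416/625

185416/625


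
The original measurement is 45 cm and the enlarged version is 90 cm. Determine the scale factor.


Original length = 45 cm
Scaled length = 90 cm
Scale factor = 90 / 45
= 2

2


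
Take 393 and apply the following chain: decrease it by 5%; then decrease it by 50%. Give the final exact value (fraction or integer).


Start with 393.
Step 1: Decrease by 5%: 393 * 95/100 = 7467/20
Step 2: Decrease by 50%: 7467/20 * 50/100 = 7467/40
Final result = 7467/40

7467/40


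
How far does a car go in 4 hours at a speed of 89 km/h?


Using distance = speed * time
Speed = 89 km/h
Time = 4 hours
Distance = 89 * 4
= 356 km

356


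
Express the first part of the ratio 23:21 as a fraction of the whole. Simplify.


Total parts = 23 + 21 = 44
First part fraction = 23/44
Simplify: 23/44 = 23/44

23/44


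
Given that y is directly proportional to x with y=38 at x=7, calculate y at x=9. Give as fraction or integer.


Direct proportion: y = kx
Find k: k = 38/7 = 38/7
Compute y at x=9: y = 38/7 * 9
y = 342/7

342/7


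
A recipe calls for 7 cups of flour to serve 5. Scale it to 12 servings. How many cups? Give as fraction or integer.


Original: 7 cups for 5 servings
Target servings = 12
Scaling factor = 12/5
New amount = 7 * 12/5
= 84/5
= 84/5 cups

84/5


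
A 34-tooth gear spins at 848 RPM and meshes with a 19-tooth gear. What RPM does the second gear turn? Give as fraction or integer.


Gear ratio: teeth_A * RPM_A = teeth_B * RPM_B
34 * 848 = 19 * RPM_B
28832 = 19 * RPM_B
RPM_B = 28832 / 19
RPM_B = 28832/19

28832/19


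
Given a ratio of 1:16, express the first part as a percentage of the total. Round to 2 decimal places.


Total parts = 1 + 16 = 17
First part fraction = 1/17
Percentage = (1/17) * 100
= 0.058824 * 100
= 5.88%

5.88


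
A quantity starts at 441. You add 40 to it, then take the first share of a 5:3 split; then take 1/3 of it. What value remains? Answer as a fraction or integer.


Start with 441.
Step 1: Add 40: 441+40=481; split 5:3 first = 481*5/8 = 2405/8
Step 2: Take 1/3: 2405/8 * 1/3 = 2405/24
Final result = 2405/24

2405/24


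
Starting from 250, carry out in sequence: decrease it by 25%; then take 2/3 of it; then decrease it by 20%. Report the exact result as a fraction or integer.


Start with 250.
Step 1: Decrease by 25%: 250 * 75/100 = 375/2
Step 2: Take 2/3: 375/2 * 2/3 = 125
Step 3: Decrease by 20%: 125 * 80/100 = 100
Final result = 100

100


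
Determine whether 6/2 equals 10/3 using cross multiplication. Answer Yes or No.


Cross multiply to check 6/2 = 10/3
Left cross product: 6 * 3 = 18
Right cross product: 2 * 10 = 20
18 != 20
Not equal, so proportions differ => No

No


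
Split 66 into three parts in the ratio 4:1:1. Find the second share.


Ratio = 4:1:1
Total parts = 4 + 1 + 1 = 6
Value per part = 66 / 6 = 11
First share = 4 * 11 = 44
Middle share = 1 * 11 = 11
Third share = 1 * 11 = 11

11


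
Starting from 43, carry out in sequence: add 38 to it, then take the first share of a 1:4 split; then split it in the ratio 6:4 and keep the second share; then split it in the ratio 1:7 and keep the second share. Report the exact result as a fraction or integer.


Start with 43.
Step 1: Add 38: 43+38=81; split 1:4 first = 81*1/5 = 81/5
Step 2: Split 6:4, second share = 81/5 * 4/10 = 162/25
Step 3: Split 1:7, second share = 162/25 * 7/8 = 567/100
Final result = 567/100

567/100


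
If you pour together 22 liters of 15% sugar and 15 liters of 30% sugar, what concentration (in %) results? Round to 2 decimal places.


Solute in mixture 1 = 15% of 22 L = 22*15/100 = 33/10 L
Solute in mixture 2 = 30% of 15 L = 15*30/100 = 9/2 L
Total solute = 33/10 + 9/2 = 39/5 L
Total volume = 22 + 15 = 37 L
Final concentration = 39/5/37 * 100 = 21.08%

21.08


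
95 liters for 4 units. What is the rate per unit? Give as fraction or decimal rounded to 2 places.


Total liters = 95
Number of units = 4
Unit rate = 95 / 4
= 23.75 liters per unit

23.75


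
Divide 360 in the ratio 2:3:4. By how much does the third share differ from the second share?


Total parts = 2 + 3 + 4 = 9
Value per part = 360 / 9 = 40
Shares: 2*40=80, 3*40=120, 4*40=160
Third share = 160, second share = 120
Difference = |160 - 120| = 40

40


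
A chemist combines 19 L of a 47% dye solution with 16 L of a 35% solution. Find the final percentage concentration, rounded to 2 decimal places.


Solute in mixture 1 = 47% of 19 L = 19*47/100 = 893/100 L
Solute in mixture 2 = 35% of 16 L = 16*35/100 = 28/5 L
Total solute = 893/100 + 28/5 = 1453/100 L
Total volume = 19 + 16 = 35 L
Final concentration = 1453/100/35 * 100 = 41.51%

41.51


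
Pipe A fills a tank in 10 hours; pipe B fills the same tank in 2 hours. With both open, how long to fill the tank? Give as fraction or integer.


Rate of A = 1/10 job per hour
Rate of B = 1/2 job per hour
Combined rate = 1/10 + 1/2
Find common denominator: (2 + 10)/(10*2) = 12/20
Combined rate = 3/5 job per hour
Time together = 1 / (3/5) = 5/3 hours

5/3


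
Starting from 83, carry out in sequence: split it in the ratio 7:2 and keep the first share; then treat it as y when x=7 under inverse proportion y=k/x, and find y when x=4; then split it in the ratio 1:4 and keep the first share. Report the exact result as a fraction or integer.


Start with 83.
Step 1: Split 7:2, first share = 83 * 7/9 = 581/9
Step 2: Inverse prop: k = (581/9)*7; new y = k/4 = 581/9*7/4 = 4067/36
Step 3: Split 1:4, first share = 4067/36 * 1/5 = 4067/180
Final result = 4067/180

4067/180


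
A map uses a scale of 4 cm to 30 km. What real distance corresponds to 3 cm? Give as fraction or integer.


Map scale: 4 cm = 30 km
Measured distance on map = 3 cm
Set up proportion: 3 * 30 / 4
= 90 / 4
= 45/2 km

45/2


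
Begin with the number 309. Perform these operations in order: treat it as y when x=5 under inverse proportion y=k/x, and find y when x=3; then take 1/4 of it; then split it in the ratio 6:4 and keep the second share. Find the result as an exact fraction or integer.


Start with 309.
Step 1: Inverse prop: k = (309)*5; new y = k/3 = 309*5/3 = 515
Step 2: Take 1/4: 515 * 1/4 = 515/4
Step 3: Split 6:4, second share = 515/4 * 4/10 = 103/2
Final result = 103/2

103/2


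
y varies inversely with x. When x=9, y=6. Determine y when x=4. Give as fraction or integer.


Inverse proportion: y = k/x
Find k: k = 9 * 6 = 54
Compute y at x=4: y = 54/4
y = 27/2

27/2


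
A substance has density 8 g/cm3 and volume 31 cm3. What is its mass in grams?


Using mass = density * volume
Density = 8 g/cm3
Volume = 31 cm3
Mass = 8 * 31
= 248 g

248


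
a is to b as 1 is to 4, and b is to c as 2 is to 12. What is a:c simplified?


Given a:b = 1:4 and b:c = 2:12
Make b consistent. Multiply first ratio by 2: a:b = 2:8
Multiply second ratio by 4: b:c = 8:48
Now b = 8 in both, so a:b:c = 2:8:48
Therefore a:c = 2:48
Simplify by GCD: a:c = 1:24

1:24


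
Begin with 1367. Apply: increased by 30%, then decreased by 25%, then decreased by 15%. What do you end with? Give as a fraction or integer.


Start: 1367
Step 1: increase by 30% => multiply by 130/100
  1367 * 130/100 = 17771/10
Step 2: decrease by 25% => multiply by 75/100
  17771/10 * 75/100 = 53313/40
Step 3: decrease by 15% => multiply by 85/100
  53313/40 * 85/100 = 906321/800
Final value = 906321/800

906321/800


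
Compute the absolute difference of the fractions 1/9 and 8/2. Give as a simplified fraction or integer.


Simplify: 1/9 = 1/9 and 8/2 = 4
Find common denominator: LCD = 9
Convert: 1/9 and 36/9
Difference = |1 - 36|/9 = 35/9
Simplified = 35/9

35/9


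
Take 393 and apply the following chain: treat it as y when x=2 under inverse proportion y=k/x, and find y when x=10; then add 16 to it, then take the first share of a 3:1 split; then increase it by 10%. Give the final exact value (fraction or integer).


Start with 393.
Step 1: Inverse prop: k = (393)*2; new y = k/10 = 393*2/10 = 393/5
Step 2: Add 16: 393/5+16=473/5; split 3:1 first = 473/5*3/4 = 1419/20
Step 3: Increase by 10%: 1419/20 * 110/100 = 15609/200
Final result = 15609/200

15609/200


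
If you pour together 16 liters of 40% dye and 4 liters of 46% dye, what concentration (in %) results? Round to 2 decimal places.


Solute in mixture 1 = 40% of 16 L = 16*40/100 = 32/5 L
Solute in mixture 2 = 46% of 4 L = 4*46/100 = 46/25 L
Total solute = 32/5 + 46/25 = 206/25 L
Total volume = 16 + 4 = 20 L
Final concentration = 206/25/20 * 100 = 41.20%

41.20


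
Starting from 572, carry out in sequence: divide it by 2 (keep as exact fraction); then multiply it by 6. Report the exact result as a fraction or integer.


Start with 572.
Step 1: Divide by 2: 572 / 2 = 286
Step 2: Multiply by 6: 286 * 6 = 1716
Final result = 1716

1716


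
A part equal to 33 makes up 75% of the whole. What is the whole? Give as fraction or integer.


Given: 33 is 75% of the whole
Set up: 33 = 75/100 * whole
whole = 33 * 100 / 75
whole = 3300 / 75
whole = 44

44


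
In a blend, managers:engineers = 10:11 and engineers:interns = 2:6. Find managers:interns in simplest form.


Given a:b = 10:11 and b:c = 2:6
Make b consistent. Multiply first ratio by 2: a:b = 20:22
Multiply second ratio by 11: b:c = 22:66
Now b = 22 in both, so a:b:c = 20:22:66
Therefore a:c = 20:66
Simplify by GCD: a:c = 10:33

10:33


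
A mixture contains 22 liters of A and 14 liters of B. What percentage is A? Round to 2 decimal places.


Volume of A = 22 L
Volume of B = 14 L
Total volume = 22 + 14 = 36 L
Percentage of A = (22/36) * 100
= 61.11%

61.11


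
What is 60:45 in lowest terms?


Find GCD(60, 45)
GCD = 15
Divide both by 15: 60/15 = 4, 45/15 = 3
Simplified ratio = 4:3

4:3


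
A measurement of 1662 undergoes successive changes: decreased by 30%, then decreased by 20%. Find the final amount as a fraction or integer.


Start: 1662
Step 1: decrease by 30% => multiply by 70/100
  1662 * 70/100 = 5817/5
Step 2: decrease by 20% => multiply by 80/100
  5817/5 * 80/100 = 23268/25
Final value = 23268/25

23268/25


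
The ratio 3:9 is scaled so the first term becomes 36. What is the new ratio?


Original ratio: 3:9
First term target: 36
Scale factor = 36 / 3 = 12
Multiply second term: 9 * 12 = 108
Equivalent ratio = 36:108

36:108


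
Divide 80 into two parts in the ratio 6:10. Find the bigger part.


Total parts = 6 + 10 = 16
Value per part = 80 / 16 = 5
First share = 6 * 5 = 30
Second share = 10 * 5 = 50
Larger share = 50

50


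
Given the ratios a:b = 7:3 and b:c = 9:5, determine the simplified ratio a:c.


Given a:b = 7:3 and b:c = 9:5
Make b consistent. Multiply first ratio by 9: a:b = 63:27
Multiply second ratio by 3: b:c = 27:15
Now b = 27 in both, so a:b:c = 63:27:15
Therefore a:c = 63:15
Simplify by GCD: a:c = 21:5

21:5


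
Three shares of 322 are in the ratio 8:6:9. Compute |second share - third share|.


Total parts = 8 + 6 + 9 = 23
Value per part = 322 / 23 = 14
Shares: 8*14=112, 6*14=84, 9*14=126
Second share = 84, third share = 126
Difference = |84 - 126| = 42

42


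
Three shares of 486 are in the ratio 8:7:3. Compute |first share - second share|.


Total parts = 8 + 7 + 3 = 18
Value per part = 486 / 18 = 27
Shares: 8*27=216, 7*27=189, 3*27=81
First share = 216, second share = 189
Difference = |216 - 189| = 27

27


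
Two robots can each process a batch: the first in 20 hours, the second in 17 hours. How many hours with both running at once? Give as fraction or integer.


Rate of A = 1/20 job per hour
Rate of B = 1/17 job per hour
Combined rate = 1/20 + 1/17
Find common denominator: (17 + 20)/(20*17) = 37/340
Combined rate = 37/340 job per hour
Time together = 1 / (37/340) = 340/37 hours

340/37


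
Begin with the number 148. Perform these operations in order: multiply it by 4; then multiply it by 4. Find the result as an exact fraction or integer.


Start with 148.
Step 1: Multiply by 4: 148 * 4 = 592
Step 2: Multiply by 4: 592 * 4 = 2368
Final result = 2368

2368


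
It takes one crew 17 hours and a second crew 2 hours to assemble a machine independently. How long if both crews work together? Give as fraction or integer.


Rate of A = 1/17 job per hour
Rate of B = 1/2 job per hour
Combined rate = 1/17 + 1/2
Find common denominator: (2 + 17)/(17*2) = 19/34
Combined rate = 19/34 job per hour
Time together = 1 / (19/34) = 34/19 hours

34/19


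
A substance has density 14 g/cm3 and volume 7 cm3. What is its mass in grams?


Using mass = density * volume
Density = 14 g/cm3
Volume = 7 cm3
Mass = 14 * 7
= 98 g

98


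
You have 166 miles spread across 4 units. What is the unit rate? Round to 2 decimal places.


Total miles = 166
Number of units = 4
Unit rate = 166 / 4
= 41.50 miles per unit

41.50


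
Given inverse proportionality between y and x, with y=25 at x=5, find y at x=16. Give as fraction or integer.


Inverse proportion: y = k/x
Find k: k = 5 * 25 = 125
Compute y at x=16: y = 125/16
y = 125/16

125/16


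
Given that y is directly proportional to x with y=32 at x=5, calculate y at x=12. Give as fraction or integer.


Direct proportion: y = kx
Find k: k = 32/5 = 32/5
Compute y at x=12: y = 32/5 * 12
y = 384/5

384/5


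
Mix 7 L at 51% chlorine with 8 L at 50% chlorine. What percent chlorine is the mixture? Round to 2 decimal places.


Solute in mixture 1 = 51% of 7 L = 7*51/100 = 357/100 L
Solute in mixture 2 = 50% of 8 L = 8*50/100 = 4 L
Total solute = 357/100 + 4 = 757/100 L
Total volume = 7 + 8 = 15 L
Final concentration = 757/100/15 * 100 = 50.47%

50.47


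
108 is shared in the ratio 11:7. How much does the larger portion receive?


Total parts = 11 + 7 = 18
Value per part = 108 / 18 = 6
First share = 11 * 6 = 66
Second share = 7 * 6 = 42
Larger share = 66

66


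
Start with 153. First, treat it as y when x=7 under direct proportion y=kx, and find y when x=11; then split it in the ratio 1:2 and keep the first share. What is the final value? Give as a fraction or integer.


Start with 153.
Step 1: Direct prop: k = (153)/7; new y = k*11 = 153*11/7 = 1683/7
Step 2: Split 1:2, first share = 1683/7 * 1/3 = 561/7
Final result = 561/7

561/7


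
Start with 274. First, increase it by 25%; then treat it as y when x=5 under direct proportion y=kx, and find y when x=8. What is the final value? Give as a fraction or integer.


Start with 274.
Step 1: Increase by 25%: 274 * 125/100 = 685/2
Step 2: Direct prop: k = (685/2)/5; new y = k*8 = 685/2*8/5 = 548
Final result = 548

548


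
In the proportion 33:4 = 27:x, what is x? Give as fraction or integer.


Setting up: 33/4 = 27/x
Cross multiply: 33 * x = 4 * 27
33x = 108
x = 108/33
x = 36/11

36/11


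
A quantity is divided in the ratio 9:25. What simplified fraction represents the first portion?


Total parts = 9 + 25 = 34
First part fraction = 9/34
Simplify: 9/34 = 9/34

9/34


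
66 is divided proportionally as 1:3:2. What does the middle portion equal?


Ratio = 1:3:2
Total parts = 1 + 3 + 2 = 6
Value per part = 66 / 6 = 11
First share = 1 * 11 = 11
Middle share = 3 * 11 = 33
Third share = 2 * 11 = 22

33


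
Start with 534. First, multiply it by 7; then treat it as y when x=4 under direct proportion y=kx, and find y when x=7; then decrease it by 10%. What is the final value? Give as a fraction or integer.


Start with 534.
Step 1: Multiply by 7: 534 * 7 = 3738
Step 2: Direct prop: k = (3738)/4; new y = k*7 = 3738*7/4 = 13083/2
Step 3: Decrease by 10%: 13083/2 * 90/100 = 117747/20
Final result = 117747/20

117747/20


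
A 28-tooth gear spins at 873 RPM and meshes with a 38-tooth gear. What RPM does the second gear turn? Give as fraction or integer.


Gear ratio: teeth_A * RPM_A = teeth_B * RPM_B
28 * 873 = 38 * RPM_B
24444 = 38 * RPM_B
RPM_B = 24444 / 38
RPM_B = 12222/19

12222/19


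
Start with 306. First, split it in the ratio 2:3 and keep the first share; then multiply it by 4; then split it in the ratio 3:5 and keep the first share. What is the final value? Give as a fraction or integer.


Start with 306.
Step 1: Split 2:3, first share = 306 * 2/5 = 612/5
Step 2: Multiply by 4: 612/5 * 4 = 2448/5
Step 3: Split 3:5, first share = 2448/5 * 3/8 = 918/5
Final result = 918/5

918/5


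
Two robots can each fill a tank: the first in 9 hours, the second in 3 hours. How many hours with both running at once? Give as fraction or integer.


Rate of A = 1/9 job per hour
Rate of B = 1/3 job per hour
Combined rate = 1/9 + 1/3
Find common denominator: (3 + 9)/(9*3) = 12/27
Combined rate = 4/9 job per hour
Time together = 1 / (4/9) = 9/4 hours

9/4


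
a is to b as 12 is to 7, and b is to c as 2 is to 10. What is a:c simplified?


Given a:b = 12:7 and b:c = 2:10
Make b consistent. Multiply first ratio by 2: a:b = 24:14
Multiply second ratio by 7: b:c = 14:70
Now b = 14 in both, so a:b:c = 24:14:70
Therefore a:c = 24:70
Simplify by GCD: a:c = 12:35

12:35


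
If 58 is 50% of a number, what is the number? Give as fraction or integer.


Given: 58 is 50% of the whole
Set up: 58 = 50/100 * whole
whole = 58 * 100 / 50
whole = 5800 / 50
whole = 116

116


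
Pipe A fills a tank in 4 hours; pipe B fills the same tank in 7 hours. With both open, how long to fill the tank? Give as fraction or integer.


Rate of A = 1/4 job per hour
Rate of B = 1/7 job per hour
Combined rate = 1/4 + 1/7
Find common denominator: (7 + 4)/(4*7) = 11/28
Combined rate = 11/28 job per hour
Time together = 1 / (11/28) = 28/11 hours

28/11


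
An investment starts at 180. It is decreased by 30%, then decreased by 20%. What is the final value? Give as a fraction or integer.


Start: 180
Step 1: decrease by 30% => multiply by 70/100
  180 * 70/100 = 126
Step 2: decrease by 20% => multiply by 80/100
  126 * 80/100 = 504/5
Final value = 504/5

504/5


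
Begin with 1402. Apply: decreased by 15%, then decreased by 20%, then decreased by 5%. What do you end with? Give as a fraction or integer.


Start: 1402
Step 1: decrease by 15% => multiply by 85/100
  1402 * 85/100 = 11917/10
Step 2: decrease by 20% => multiply by 80/100
  11917/10 * 80/100 = 23834/25
Step 3: decrease by 5% => multiply by 95/100
  23834/25 * 95/100 = 226423/250
Final value = 226423/250

226423/250


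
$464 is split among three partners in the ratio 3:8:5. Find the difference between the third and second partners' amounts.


Total parts = 3 + 8 + 5 = 16
Value per part = 464 / 16 = 29
Shares: 3*29=87, 8*29=232, 5*29=145
Third share = 145, second share = 232
Difference = |145 - 232| = 87

87


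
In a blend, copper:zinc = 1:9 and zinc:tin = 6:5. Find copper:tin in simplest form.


Given a:b = 1:9 and b:c = 6:5
Make b consistent. Multiply first ratio by 6: a:b = 6:54
Multiply second ratio by 9: b:c = 54:45
Now b = 54 in both, so a:b:c = 6:54:45
Therefore a:c = 6:45
Simplify by GCD: a:c = 2:15

2:15


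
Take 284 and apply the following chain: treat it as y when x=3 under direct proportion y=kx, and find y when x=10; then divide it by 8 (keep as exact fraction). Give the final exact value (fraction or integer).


Start with 284.
Step 1: Direct prop: k = (284)/3; new y = k*10 = 284*10/3 = 2840/3
Step 2: Divide by 8: 2840/3 / 8 = 355/3
Final result = 355/3

355/3


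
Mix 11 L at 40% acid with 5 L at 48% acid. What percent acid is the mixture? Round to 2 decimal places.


Solute in mixture 1 = 40% of 11 L = 11*40/100 = 22/5 L
Solute in mixture 2 = 48% of 5 L = 5*48/100 = 12/5 L
Total solute = 22/5 + 12/5 = 34/5 L
Total volume = 11 + 5 = 16 L
Final concentration = 34/5/16 * 100 = 42.50%

42.50


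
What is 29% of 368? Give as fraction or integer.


Compute 29% of 368
Convert percentage: 29% = 29/100
Multiply: 368 * 29/100
= 10672/100
= 2668/25

2668/25


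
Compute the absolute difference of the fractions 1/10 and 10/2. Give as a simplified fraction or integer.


Simplify: 1/10 = 1/10 and 10/2 = 5
Find common denominator: LCD = 10
Convert: 1/10 and 50/10
Difference = |1 - 50|/10 = 49/10
Simplified = 49/10

49/10


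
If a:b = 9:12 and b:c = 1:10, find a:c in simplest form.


Given a:b = 9:12 and b:c = 1:10
Make b consistent. Multiply first ratio by 1: a:b = 9:12
Multiply second ratio by 12: b:c = 12:120
Now b = 12 in both, so a:b:c = 9:12:120
Therefore a:c = 9:120
Simplify by GCD: a:c = 3:40

3:40


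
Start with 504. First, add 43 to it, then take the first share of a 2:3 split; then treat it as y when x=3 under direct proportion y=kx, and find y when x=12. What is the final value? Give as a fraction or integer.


Start with 504.
Step 1: Add 43: 504+43=547; split 2:3 first = 547*2/5 = 1094/5
Step 2: Direct prop: k = (1094/5)/3; new y = k*12 = 1094/5*12/3 = 4376/5
Final result = 4376/5

4376/5


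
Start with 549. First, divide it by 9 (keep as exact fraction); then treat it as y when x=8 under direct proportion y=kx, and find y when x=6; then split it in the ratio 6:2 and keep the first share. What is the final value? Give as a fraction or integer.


Start with 549.
Step 1: Divide by 9: 549 / 9 = 61
Step 2: Direct prop: k = (61)/8; new y = k*6 = 61*6/8 = 183/4
Step 3: Split 6:2, first share = 183/4 * 6/8 = 549/16
Final result = 549/16

549/16


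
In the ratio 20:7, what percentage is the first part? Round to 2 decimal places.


Total parts = 20 + 7 = 27
First part fraction = 20/27
Percentage = (20/27) * 100
= 0.740741 * 100
= 74.07%

74.07


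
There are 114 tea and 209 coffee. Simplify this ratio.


Find GCD(114, 209)
GCD = 19
Divide both by 19: 114/19 = 6, 209/19 = 11
Simplified ratio = 6:11

6:11


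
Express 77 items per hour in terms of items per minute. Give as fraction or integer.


Converting from per hour to per minute
Rate = 77 items per hour
Divide by 60: 77/60
= 77/60 items per minute

77/60


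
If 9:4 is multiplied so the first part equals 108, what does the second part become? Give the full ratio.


Original ratio: 9:4
First term target: 108
Scale factor = 108 / 9 = 12
Multiply second term: 4 * 12 = 48
Equivalent ratio = 108:48

108:48


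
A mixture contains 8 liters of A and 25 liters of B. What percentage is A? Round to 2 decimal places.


Volume of A = 8 L
Volume of B = 25 L
Total volume = 8 + 25 = 33 L
Percentage of A = (8/33) * 100
= 24.24%

24.24


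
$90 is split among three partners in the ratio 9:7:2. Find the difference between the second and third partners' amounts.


Total parts = 9 + 7 + 2 = 18
Value per part = 90 / 18 = 5
Shares: 9*5=45, 7*5=35, 2*5=10
Second share = 35, third share = 10
Difference = |35 - 10| = 25

25


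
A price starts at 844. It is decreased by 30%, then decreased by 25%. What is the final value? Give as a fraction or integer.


Start: 844
Step 1: decrease by 30% => multiply by 70/100
  844 * 70/100 = 2954/5
Step 2: decrease by 25% => multiply by 75/100
  2954/5 * 75/100 = 4431/10
Final value = 4431/10

4431/10


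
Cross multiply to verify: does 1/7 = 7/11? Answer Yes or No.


Cross multiply to check 1/7 = 7/11
Left cross product: 1 * 11 = 11
Right cross product: 7 * 7 = 49
11 != 49
Not equal, so proportions differ => No

No


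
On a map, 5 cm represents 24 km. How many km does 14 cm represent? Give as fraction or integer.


Map scale: 5 cm = 24 km
Measured distance on map = 14 cm
Set up proportion: 14 * 24 / 5
= 336 / 5
= 336/5 km

336/5


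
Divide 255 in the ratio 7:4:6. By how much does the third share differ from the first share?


Total parts = 7 + 4 + 6 = 17
Value per part = 255 / 17 = 15
Shares: 7*15=105, 4*15=60, 6*15=90
Third share = 90, first share = 105
Difference = |90 - 105| = 15

15


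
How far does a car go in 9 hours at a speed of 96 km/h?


Using distance = speed * time
Speed = 96 km/h
Time = 9 hours
Distance = 96 * 9
= 864 km

864


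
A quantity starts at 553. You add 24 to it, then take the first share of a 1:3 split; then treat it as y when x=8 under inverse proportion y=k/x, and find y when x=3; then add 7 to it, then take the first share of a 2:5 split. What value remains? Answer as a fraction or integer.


Start with 553.
Step 1: Add 24: 553+24=577; split 1:3 first = 577*1/4 = 577/4
Step 2: Inverse prop: k = (577/4)*8; new y = k/3 = 577/4*8/3 = 1154/3
Step 3: Add 7: 1154/3+7=1175/3; split 2:5 first = 1175/3*2/7 = 2350/21
Final result = 2350/21

2350/21


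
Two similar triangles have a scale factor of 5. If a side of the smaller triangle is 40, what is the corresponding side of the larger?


Similar triangles have proportional sides
Scale factor = 5
Smaller side = 40
Corresponding larger side = 40 * 5
= 200

200


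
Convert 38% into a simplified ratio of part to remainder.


Part = 38%, Remainder = 62%
Ratio = 38:62
GCD(38, 62) = 2
Simplify: 19:31 = 19:31

19:31


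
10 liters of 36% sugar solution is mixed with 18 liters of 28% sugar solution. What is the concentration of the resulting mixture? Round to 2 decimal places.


Solute in mixture 1 = 36% of 10 L = 10*36/100 = 18/5 L
Solute in mixture 2 = 28% of 18 L = 18*28/100 = 126/25 L
Total solute = 18/5 + 126/25 = 216/25 L
Total volume = 10 + 18 = 28 L
Final concentration = 216/25/28 * 100 = 30.86%

30.86


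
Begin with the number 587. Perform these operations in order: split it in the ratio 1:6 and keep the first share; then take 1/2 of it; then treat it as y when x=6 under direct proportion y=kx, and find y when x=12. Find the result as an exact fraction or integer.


Start with 587.
Step 1: Split 1:6, first share = 587 * 1/7 = 587/7
Step 2: Take 1/2: 587/7 * 1/2 = 587/14
Step 3: Direct prop: k = (587/14)/6; new y = k*12 = 587/14*12/6 = 587/7
Final result = 587/7

587/7


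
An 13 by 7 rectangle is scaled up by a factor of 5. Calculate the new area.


Original dimensions: 13 x 7
Enlargement factor = 5
New width = 13 * 5 = 65
New height = 7 * 5 = 35
New area = 65 * 35 = 2275

2275


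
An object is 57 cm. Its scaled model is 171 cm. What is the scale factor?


Original length = 57 cm
Scaled length = 171 cm
Scale factor = 171 / 57
= 3

3


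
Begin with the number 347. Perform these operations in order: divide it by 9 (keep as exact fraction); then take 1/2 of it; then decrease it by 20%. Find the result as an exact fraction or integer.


Start with 347.
Step 1: Divide by 9: 347 / 9 = 347/9
Step 2: Take 1/2: 347/9 * 1/2 = 347/18
Step 3: Decrease by 20%: 347/18 * 80/100 = 694/45
Final result = 694/45

694/45


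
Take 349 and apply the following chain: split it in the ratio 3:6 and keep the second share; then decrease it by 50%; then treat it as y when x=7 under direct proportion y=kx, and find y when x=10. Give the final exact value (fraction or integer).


Start with 349.
Step 1: Split 3:6, second share = 349 * 6/9 = 698/3
Step 2: Decrease by 50%: 698/3 * 50/100 = 349/3
Step 3: Direct prop: k = (349/3)/7; new y = k*10 = 349/3*10/7 = 3490/21
Final result = 3490/21

3490/21


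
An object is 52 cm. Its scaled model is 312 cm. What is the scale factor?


Original length = 52 cm
Scaled length = 312 cm
Scale factor = 312 / 52
= 6

6


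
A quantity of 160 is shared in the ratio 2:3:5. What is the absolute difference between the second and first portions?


Total parts = 2 + 3 + 5 = 10
Value per part = 160 / 10 = 16
Shares: 2*16=32, 3*16=48, 5*16=80
Second share = 48, first share = 32
Difference = |48 - 32| = 16

16


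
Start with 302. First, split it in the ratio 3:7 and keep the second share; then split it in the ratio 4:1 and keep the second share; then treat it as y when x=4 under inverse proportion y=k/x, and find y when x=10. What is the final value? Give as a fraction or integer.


Start with 302.
Step 1: Split 3:7, second share = 302 * 7/10 = 1057/5
Step 2: Split 4:1, second share = 1057/5 * 1/5 = 1057/25
Step 3: Inverse prop: k = (1057/25)*4; new y = k/10 = 1057/25*4/10 = 2114/125
Final result = 2114/125

2114/125


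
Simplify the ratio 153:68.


Find GCD(153, 68)
GCD = 17
Divide both by 17: 153/17 = 9, 68/17 = 4
Simplified ratio = 9:4

9:4


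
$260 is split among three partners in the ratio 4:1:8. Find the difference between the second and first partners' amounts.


Total parts = 4 + 1 + 8 = 13
Value per part = 260 / 13 = 20
Shares: 4*20=80, 1*20=20, 8*20=160
Second share = 20, first share = 80
Difference = |20 - 80| = 60

60


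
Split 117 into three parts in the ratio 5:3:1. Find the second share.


Ratio = 5:3:1
Total parts = 5 + 3 + 1 = 9
Value per part = 117 / 9 = 13
First share = 5 * 13 = 65
Middle share = 3 * 13 = 39
Third share = 1 * 13 = 13

39


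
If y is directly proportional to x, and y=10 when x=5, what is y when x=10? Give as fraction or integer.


Direct proportion: y = kx
Find k: k = 10/5 = 2
Compute y at x=10: y = 2 * 10
y = 20

20


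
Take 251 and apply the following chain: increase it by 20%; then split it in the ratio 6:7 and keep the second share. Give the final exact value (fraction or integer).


Start with 251.
Step 1: Increase by 20%: 251 * 120/100 = 1506/5
Step 2: Split 6:7, second share = 1506/5 * 7/13 = 10542/65
Final result = 10542/65

10542/65


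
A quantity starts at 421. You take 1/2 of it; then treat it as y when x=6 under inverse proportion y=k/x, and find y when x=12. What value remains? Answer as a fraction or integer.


Start with 421.
Step 1: Take 1/2: 421 * 1/2 = 421/2
Step 2: Inverse prop: k = (421/2)*6; new y = k/12 = 421/2*6/12 = 421/4
Final result = 421/4

421/4


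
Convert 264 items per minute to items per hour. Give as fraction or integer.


Converting from per minute to per hour
Rate = 264 items per minute
Multiply by 60: 264 * 60
= 15840 items per hour

15840


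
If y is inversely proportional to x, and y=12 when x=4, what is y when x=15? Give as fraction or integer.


Inverse proportion: y = k/x
Find k: k = 4 * 12 = 48
Compute y at x=15: y = 48/15
y = 16/5

16/5


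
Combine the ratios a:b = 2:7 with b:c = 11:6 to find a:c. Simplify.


Given a:b = 2:7 and b:c = 11:6
Make b consistent. Multiply first ratio by 11: a:b = 22:77
Multiply second ratio by 7: b:c = 77:42
Now b = 77 in both, so a:b:c = 22:77:42
Therefore a:c = 22:42
Simplify by GCD: a:c = 11:21

11:21


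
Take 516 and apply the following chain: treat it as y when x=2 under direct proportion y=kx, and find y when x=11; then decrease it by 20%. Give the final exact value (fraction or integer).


Start with 516.
Step 1: Direct prop: k = (516)/2; new y = k*11 = 516*11/2 = 2838
Step 2: Decrease by 20%: 2838 * 80/100 = 11352/5
Final result = 11352/5

11352/5


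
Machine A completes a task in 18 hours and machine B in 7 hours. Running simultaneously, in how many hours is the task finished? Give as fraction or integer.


Rate of A = 1/18 job per hour
Rate of B = 1/7 job per hour
Combined rate = 1/18 + 1/7
Find common denominator: (7 + 18)/(18*7) = 25/126
Combined rate = 25/126 job per hour
Time together = 1 / (25/126) = 126/25 hours

126/25


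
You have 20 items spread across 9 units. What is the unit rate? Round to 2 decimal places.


Total items = 20
Number of units = 9
Unit rate = 20 / 9
= 2.22 items per unit

2.22


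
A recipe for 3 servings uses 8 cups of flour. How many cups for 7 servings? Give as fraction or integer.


Original: 8 cups for 3 servings
Target servings = 7
Scaling factor = 7/3
New amount = 8 * 7/3
= 56/3
= 56/3 cups

56/3


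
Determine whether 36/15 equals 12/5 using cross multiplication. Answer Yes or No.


Cross multiply to check 36/15 = 12/5
Left cross product: 36 * 5 = 180
Right cross product: 15 * 12 = 180
180 = 180
Equal, so proportions match => Yes

Yes


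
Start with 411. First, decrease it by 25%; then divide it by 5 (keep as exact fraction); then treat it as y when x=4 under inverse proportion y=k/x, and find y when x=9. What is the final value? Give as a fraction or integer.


Start with 411.
Step 1: Decrease by 25%: 411 * 75/100 = 1233/4
Step 2: Divide by 5: 1233/4 / 5 = 1233/20
Step 3: Inverse prop: k = (1233/20)*4; new y = k/9 = 1233/20*4/9 = 137/5
Final result = 137/5

137/5


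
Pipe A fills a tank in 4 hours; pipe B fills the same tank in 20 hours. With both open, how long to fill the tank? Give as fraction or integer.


Rate of A = 1/4 job per hour
Rate of B = 1/20 job per hour
Combined rate = 1/4 + 1/20
Find common denominator: (20 + 4)/(4*20) = 24/80
Combined rate = 3/10 job per hour
Time together = 1 / (3/10) = 10/3 hours

10/3


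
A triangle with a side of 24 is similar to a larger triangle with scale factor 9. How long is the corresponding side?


Similar triangles have proportional sides
Scale factor = 9
Smaller side = 24
Corresponding larger side = 24 * 9
= 216

216
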